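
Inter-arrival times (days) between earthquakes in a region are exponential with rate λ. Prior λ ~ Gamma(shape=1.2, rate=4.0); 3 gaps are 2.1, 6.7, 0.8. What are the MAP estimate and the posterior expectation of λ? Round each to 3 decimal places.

Σ times = 9.6. Posterior: Gamma(shape = 1.2+3 = 4.2, rate = 4.0+9.6 = 13.6).
Mode = (α−1)/β = 3.2/13.6 = 0.235.
Mean = α/β = 4.2/13.6 = 0.309.
The mean is pulled above the mode by the posterior's right skew.

MAP = 0.235; posterior mean = 0.309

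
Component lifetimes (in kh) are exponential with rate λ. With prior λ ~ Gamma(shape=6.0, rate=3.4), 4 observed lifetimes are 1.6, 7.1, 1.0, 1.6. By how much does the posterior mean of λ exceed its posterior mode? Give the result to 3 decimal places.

Σ times = 11.3. Posterior: Gamma(shape = 6.0+4 = 10.0, rate = 3.4+11.3 = 14.7).
Mode = (α−1)/β = 9.0/14.7 = 0.612.
Mean = α/β = 10.0/14.7 = 0.680.
Difference = 0.680 − 0.612 = 0.068.
Right-skewed posterior ⇒ mode < mean.

0.068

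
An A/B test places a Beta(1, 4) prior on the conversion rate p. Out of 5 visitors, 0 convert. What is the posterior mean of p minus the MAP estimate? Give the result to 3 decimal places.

Posterior: Beta(1+0, 4+5) = Beta(1, 9).
Since α = 1 ≤ 1 and β > 1, the Beta density is monotone decreasing on [0,1]; the mode is at 0.
Mean = 1/(1+9) = 0.100.
Difference = 0.100 − 0.000 = 0.100.
Mean > mode: the posterior has a right tail.

0.100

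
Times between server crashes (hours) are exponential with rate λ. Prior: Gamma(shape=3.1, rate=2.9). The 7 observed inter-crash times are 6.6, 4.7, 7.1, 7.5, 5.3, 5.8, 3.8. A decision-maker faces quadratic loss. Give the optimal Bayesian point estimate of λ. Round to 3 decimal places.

Σ times = 40.8. Posterior: Gamma(shape = 3.1+7 = 10.1, rate = 2.9+40.8 = 43.7).
Mode = (α−1)/β = 9.1/43.7 = 0.208.
Mean = α/β = 10.1/43.7 = 0.231.
Quadratic loss ⇒ the optimal estimator is the posterior mean.

0.231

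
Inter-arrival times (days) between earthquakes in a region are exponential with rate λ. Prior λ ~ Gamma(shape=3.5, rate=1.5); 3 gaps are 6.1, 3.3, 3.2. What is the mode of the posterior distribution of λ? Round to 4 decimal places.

0.3901

Σ times = 12.6. Posterior: Gamma(shape = 3.5+3 = 6.5, rate = 1.5+12.6 = 14.1).
Mode = (α−1)/β = 5.5/14.1 = 0.3901.
Mean = α/β = 6.5/14.1 = 0.4610.
This is the posterior mode — the MAP estimate.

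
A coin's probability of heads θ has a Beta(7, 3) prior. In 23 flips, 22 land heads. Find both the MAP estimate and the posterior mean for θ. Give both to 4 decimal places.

MAP = 0.9032, posterior mean = 0.8788

Posterior: Beta(7+22, 3+1) = Beta(29, 4).
Mode = (29−1)/(29+4−2) = 28/31 = 0.9032.
Mean = 29/(29+4) = 29/33 = 0.8788.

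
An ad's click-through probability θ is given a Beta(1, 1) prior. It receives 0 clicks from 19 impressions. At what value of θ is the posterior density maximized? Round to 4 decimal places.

Posterior: Beta(1+0, 1+19) = Beta(1, 20).
Since α = 1 ≤ 1 and β > 1, the Beta density is monotone decreasing on [0,1]; the mode is at 0.
Mean = 1/(1+20) = 0.0476.
This is the posterior mode — the MAP estimate.

0.0000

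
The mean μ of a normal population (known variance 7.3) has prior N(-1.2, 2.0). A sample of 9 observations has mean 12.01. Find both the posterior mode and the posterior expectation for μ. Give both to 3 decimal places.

Posterior for μ is Normal. Precision-weighted mean: (1/2.0·-1.2 + 9/7.3·12.01) / (1/2.0 + 9/7.3) = 8.198.
A Normal posterior is symmetric, so mode = mean.

MAP: 8.198. Posterior mean: 8.198.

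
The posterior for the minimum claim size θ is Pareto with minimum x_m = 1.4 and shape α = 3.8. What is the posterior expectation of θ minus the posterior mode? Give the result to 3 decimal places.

0.500

The Pareto density is strictly decreasing on [x_m, ∞), so the mode is x_m = 1.400.
Mean = α·x_m/(α−1) = 3.8·1.4/2.8 = 1.900.
Difference = 1.900 − 1.400 = 0.500.
Right-skewed posterior ⇒ mode < mean.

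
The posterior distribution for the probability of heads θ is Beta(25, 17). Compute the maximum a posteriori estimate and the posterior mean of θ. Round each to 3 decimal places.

Mode = (25−1)/(25+17−2) = 24/40 = 0.600.
Mean = 25/(25+17) = 25/42 = 0.595.
The mean is pulled below the mode by the posterior's left skew.

maximum a posteriori estimate = 0.600, posterior mean = 0.595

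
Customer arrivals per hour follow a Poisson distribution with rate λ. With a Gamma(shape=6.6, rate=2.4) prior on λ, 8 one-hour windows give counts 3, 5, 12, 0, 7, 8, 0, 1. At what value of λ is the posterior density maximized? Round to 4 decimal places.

Σ counts = 36. Posterior: Gamma(shape = 6.6+36 = 42.6, rate = 2.4+8 = 10.4).
Mode = (α−1)/β = 41.6/10.4 = 4.0000.
Mean = α/β = 42.6/10.4 = 4.0962.
This is the posterior mode — the MAP estimate.

4.0000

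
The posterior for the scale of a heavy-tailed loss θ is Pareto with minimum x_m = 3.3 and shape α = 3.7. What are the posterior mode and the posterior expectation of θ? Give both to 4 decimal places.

MAP = 3.3000; posterior mean = 4.5222

The Pareto density is strictly decreasing on [x_m, ∞), so the mode is x_m = 3.3000.
Mean = α·x_m/(α−1) = 3.7·3.3/2.7 = 4.5222.
The mean is pulled above the mode by the posterior's right skew.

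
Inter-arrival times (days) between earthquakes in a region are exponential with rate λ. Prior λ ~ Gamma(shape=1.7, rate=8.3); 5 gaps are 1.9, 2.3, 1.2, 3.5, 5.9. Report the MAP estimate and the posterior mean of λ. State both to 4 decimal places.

MAP = 0.2468, posterior mean = 0.2900

Σ times = 14.8. Posterior: Gamma(shape = 1.7+5 = 6.7, rate = 8.3+14.8 = 23.1).
Mode = (α−1)/β = 5.7/23.1 = 0.2468.
Mean = α/β = 6.7/23.1 = 0.2900.
Mean > mode: the posterior has a right tail.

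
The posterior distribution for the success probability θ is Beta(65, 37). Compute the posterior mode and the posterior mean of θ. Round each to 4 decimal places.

Mode = (65−1)/(65+37−2) = 64/100 = 0.6400.
Mean = 65/(65+37) = 65/102 = 0.6373.
The mean is pulled below the mode by the posterior's left skew.

MAP = 0.6400; posterior mean = 0.6373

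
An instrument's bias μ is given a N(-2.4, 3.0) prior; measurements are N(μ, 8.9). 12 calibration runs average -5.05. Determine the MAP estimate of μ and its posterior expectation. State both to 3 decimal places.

MAP estimate = -4.525, posterior expectation = -4.525

Posterior for μ is Normal. Precision-weighted mean: (1/3.0·-2.4 + 12/8.9·-5.05) / (1/3.0 + 12/8.9) = -4.525.
A Normal posterior is symmetric, so mode = mean.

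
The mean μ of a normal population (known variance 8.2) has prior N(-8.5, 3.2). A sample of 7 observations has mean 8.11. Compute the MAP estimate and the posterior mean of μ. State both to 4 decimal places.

MAP = 3.6590; posterior mean = 3.6590

Posterior for μ is Normal. Precision-weighted mean: (1/3.2·-8.5 + 7/8.2·8.11) / (1/3.2 + 7/8.2) = 3.6590.
A Normal posterior is symmetric, so mode = mean.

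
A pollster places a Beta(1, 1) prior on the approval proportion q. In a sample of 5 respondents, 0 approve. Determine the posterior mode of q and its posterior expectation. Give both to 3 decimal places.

Posterior: Beta(1+0, 1+5) = Beta(1, 6).
Since α = 1 ≤ 1 and β > 1, the Beta density is monotone decreasing on [0,1]; the mode is at 0.
Mean = 1/(1+6) = 0.143.
The mean is pulled above the mode by the posterior's right skew.

MAP: 0.000. Posterior mean: 0.143.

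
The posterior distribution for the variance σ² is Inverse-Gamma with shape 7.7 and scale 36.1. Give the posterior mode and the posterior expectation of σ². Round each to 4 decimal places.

Mode = β/(α+1) = 36.1/8.7 = 4.1494.
Mean = β/(α−1) = 36.1/6.7 = 5.3881.

σ²_MAP = 4.1494, E[σ²|data] = 5.3881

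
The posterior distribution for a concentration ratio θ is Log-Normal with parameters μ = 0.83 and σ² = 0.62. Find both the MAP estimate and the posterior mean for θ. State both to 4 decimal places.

Mode = exp(μ − σ²) = exp(0.21) = 1.2337.
Mean = exp(μ + σ²/2) = exp(1.140) = 3.1268.
The posterior is right-skewed, so the mean exceeds the mode.

MAP = 1.2337, posterior mean = 3.1268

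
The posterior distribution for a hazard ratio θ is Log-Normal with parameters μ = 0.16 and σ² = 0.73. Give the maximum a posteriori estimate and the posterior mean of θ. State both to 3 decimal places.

Mode = exp(μ − σ²) = exp(-0.57) = 0.566.
Mean = exp(μ + σ²/2) = exp(0.525) = 1.690.
Mean > mode: the posterior has a right tail.

θ_MAP = 0.566, E[θ|data] = 1.690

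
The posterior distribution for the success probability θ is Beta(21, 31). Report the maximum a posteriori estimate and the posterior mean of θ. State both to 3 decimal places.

MAP: 0.400. Posterior mean: 0.404.

Mode = (21−1)/(21+31−2) = 20/50 = 0.400.
Mean = 21/(21+31) = 21/52 = 0.404.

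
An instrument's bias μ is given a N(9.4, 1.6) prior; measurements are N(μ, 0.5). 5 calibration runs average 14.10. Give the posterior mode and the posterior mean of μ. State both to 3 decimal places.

MAP = 13.824, posterior mean = 13.824

Posterior for μ is Normal. Precision-weighted mean: (1/1.6·9.4 + 5/0.5·14.10) / (1/1.6 + 5/0.5) = 13.824.
A Normal posterior is symmetric, so mode = mean.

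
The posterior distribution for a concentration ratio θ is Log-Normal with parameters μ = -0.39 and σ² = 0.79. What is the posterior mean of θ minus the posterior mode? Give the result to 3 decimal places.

Mode = exp(μ − σ²) = exp(-1.18) = 0.307.
Mean = exp(μ + σ²/2) = exp(0.005) = 1.005.
Difference = 1.005 − 0.307 = 0.698.

0.698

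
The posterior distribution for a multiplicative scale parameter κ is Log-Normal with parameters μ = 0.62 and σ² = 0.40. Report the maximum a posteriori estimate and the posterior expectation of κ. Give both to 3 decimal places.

Mode = exp(μ − σ²) = exp(0.22) = 1.246.
Mean = exp(μ + σ²/2) = exp(0.820) = 2.270.
The posterior is right-skewed, so the mean exceeds the mode.

maximum a posteriori estimate = 1.246, posterior expectation = 2.270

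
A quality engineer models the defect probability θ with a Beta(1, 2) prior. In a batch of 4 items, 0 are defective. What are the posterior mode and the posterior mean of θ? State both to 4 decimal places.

Posterior: Beta(1+0, 2+4) = Beta(1, 6).
Since α = 1 ≤ 1 and β > 1, the Beta density is monotone decreasing on [0,1]; the mode is at 0.
Mean = 1/(1+6) = 0.1429.

MAP = 0.0000; posterior mean = 0.1429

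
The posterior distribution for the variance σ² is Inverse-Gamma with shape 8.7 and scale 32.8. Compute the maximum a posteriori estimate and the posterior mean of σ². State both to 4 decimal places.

MAP: 3.3814. Posterior mean: 4.2597.

Mode = β/(α+1) = 32.8/9.7 = 3.3814.
Mean = β/(α−1) = 32.8/7.7 = 4.2597.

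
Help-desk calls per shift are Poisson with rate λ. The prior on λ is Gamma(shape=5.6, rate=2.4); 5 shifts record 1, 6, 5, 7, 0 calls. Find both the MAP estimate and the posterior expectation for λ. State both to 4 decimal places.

MAP: 3.1892. Posterior mean: 3.3243.

Σ counts = 19. Posterior: Gamma(shape = 5.6+19 = 24.6, rate = 2.4+5 = 7.4).
Mode = (α−1)/β = 23.6/7.4 = 3.1892.
Mean = α/β = 24.6/7.4 = 3.3243.
Right-skewed posterior ⇒ mode < mean.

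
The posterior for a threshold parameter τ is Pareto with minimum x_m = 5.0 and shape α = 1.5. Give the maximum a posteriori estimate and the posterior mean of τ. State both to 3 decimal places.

MAP: 5.000. Posterior mean: 15.000.

The Pareto density is strictly decreasing on [x_m, ∞), so the mode is x_m = 5.000.
Mean = α·x_m/(α−1) = 1.5·5.0/0.5 = 15.000.
The mean is pulled above the mode by the posterior's right skew.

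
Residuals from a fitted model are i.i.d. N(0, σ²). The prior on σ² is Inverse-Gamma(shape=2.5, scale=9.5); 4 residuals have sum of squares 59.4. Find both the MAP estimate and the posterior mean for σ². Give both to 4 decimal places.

MAP: 7.1273. Posterior mean: 11.2000.

Posterior: Inverse-Gamma(shape = 2.5+4/2 = 4.5, scale = 9.5+59.4/2 = 39.2).
Mode = β/(α+1) = 39.2/5.5 = 7.1273.
Mean = β/(α−1) = 39.2/3.5 = 11.2000.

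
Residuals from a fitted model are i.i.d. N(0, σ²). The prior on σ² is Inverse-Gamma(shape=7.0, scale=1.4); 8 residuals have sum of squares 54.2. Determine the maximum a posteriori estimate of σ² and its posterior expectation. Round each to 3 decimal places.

MAP = 2.375; posterior mean = 2.850

Posterior: Inverse-Gamma(shape = 7.0+8/2 = 11.0, scale = 1.4+54.2/2 = 28.5).
Mode = β/(α+1) = 28.5/12.0 = 2.375.
Mean = β/(α−1) = 28.5/10.0 = 2.850.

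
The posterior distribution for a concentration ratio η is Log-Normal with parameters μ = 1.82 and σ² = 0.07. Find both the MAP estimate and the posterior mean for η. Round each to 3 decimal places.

Mode = exp(μ − σ²) = exp(1.75) = 5.755.
Mean = exp(μ + σ²/2) = exp(1.855) = 6.392.
The posterior is right-skewed, so the mean exceeds the mode.

η_MAP = 5.755, E[η|data] = 6.392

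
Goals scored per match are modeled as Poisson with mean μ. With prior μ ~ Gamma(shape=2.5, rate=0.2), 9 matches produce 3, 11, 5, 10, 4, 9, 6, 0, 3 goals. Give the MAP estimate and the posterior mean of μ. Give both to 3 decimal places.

μ_MAP = 5.707, E[μ|data] = 5.815

Σ counts = 51. Posterior: Gamma(shape = 2.5+51 = 53.5, rate = 0.2+9 = 9.2).
Mode = (α−1)/β = 52.5/9.2 = 5.707.
Mean = α/β = 53.5/9.2 = 5.815.
The posterior is right-skewed, so the mean exceeds the mode.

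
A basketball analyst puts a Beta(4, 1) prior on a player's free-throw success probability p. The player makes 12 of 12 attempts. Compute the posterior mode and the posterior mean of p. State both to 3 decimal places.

Posterior: Beta(4+12, 1+0) = Beta(16, 1).
Since β = 1 ≤ 1 and α > 1, the Beta density is monotone increasing on [0,1]; the mode is at 1.
Mean = 16/(16+1) = 0.941.

MAP = 1.000; posterior mean = 0.941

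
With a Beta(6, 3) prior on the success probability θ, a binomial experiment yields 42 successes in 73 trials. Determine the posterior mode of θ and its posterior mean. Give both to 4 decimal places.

Posterior: Beta(6+42, 3+31) = Beta(48, 34).
Mode = (48−1)/(48+34−2) = 47/80 = 0.5875.
Mean = 48/(48+34) = 48/82 = 0.5854.

MAP = 0.5875, posterior mean = 0.5854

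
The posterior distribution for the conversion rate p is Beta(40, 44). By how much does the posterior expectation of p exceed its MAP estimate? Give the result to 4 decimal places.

0.0006

Mode = (40−1)/(40+44−2) = 39/82 = 0.4756.
Mean = 40/(40+44) = 40/84 = 0.4762.
Difference = 0.4762 − 0.4756 = 0.0006.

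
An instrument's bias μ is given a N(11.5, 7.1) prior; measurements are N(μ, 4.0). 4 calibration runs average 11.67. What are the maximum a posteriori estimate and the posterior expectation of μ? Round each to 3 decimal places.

MAP: 11.649. Posterior mean: 11.649.

Posterior for μ is Normal. Precision-weighted mean: (1/7.1·11.5 + 4/4.0·11.67) / (1/7.1 + 4/4.0) = 11.649.
A Normal posterior is symmetric, so mode = mean.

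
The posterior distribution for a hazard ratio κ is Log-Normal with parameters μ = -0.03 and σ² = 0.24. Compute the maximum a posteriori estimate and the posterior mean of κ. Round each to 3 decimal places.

Mode = exp(μ − σ²) = exp(-0.27) = 0.763.
Mean = exp(μ + σ²/2) = exp(0.090) = 1.094.

MAP: 0.763. Posterior mean: 1.094.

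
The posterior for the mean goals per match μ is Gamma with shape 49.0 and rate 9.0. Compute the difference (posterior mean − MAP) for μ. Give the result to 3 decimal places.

0.111

Mode = (α−1)/β = 48.0/9.0 = 5.333.
Mean = α/β = 49.0/9.0 = 5.444.
Difference = 5.444 − 5.333 = 0.111.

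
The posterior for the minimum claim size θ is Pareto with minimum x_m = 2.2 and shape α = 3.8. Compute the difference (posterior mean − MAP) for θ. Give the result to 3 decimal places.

The Pareto density is strictly decreasing on [x_m, ∞), so the mode is x_m = 2.200.
Mean = α·x_m/(α−1) = 3.8·2.2/2.8 = 2.986.
Difference = 2.986 − 2.200 = 0.786.
The mean is pulled above the mode by the posterior's right skew.

0.786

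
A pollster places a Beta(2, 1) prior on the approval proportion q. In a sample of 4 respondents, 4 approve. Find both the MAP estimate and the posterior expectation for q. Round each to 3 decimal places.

MAP = 1.000, posterior mean = 0.857

Posterior: Beta(2+4, 1+0) = Beta(6, 1).
Since β = 1 ≤ 1 and α > 1, the Beta density is monotone increasing on [0,1]; the mode is at 1.
Mean = 6/(6+1) = 0.857.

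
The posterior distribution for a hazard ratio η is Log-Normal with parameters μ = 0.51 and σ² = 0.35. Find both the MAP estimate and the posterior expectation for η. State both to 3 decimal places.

Mode = exp(μ − σ²) = exp(0.16) = 1.174.
Mean = exp(μ + σ²/2) = exp(0.685) = 1.984.
The mean is pulled above the mode by the posterior's right skew.

MAP: 1.174. Posterior mean: 1.984.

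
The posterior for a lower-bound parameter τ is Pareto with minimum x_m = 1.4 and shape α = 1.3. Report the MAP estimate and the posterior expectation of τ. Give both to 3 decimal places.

The Pareto density is strictly decreasing on [x_m, ∞), so the mode is x_m = 1.400.
Mean = α·x_m/(α−1) = 1.3·1.4/0.3 = 6.067.
Right-skewed posterior ⇒ mode < mean.

MAP = 1.400, posterior mean = 6.067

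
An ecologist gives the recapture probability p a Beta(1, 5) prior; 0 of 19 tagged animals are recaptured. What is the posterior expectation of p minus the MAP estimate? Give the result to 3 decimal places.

Posterior: Beta(1+0, 5+19) = Beta(1, 24).
Since α = 1 ≤ 1 and β > 1, the Beta density is monotone decreasing on [0,1]; the mode is at 0.
Mean = 1/(1+24) = 0.040.
Difference = 0.040 − 0.000 = 0.040.

0.040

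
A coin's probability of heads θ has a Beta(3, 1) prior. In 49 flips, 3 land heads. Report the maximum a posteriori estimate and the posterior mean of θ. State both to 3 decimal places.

θ_MAP = 0.098, E[θ|data] = 0.113

Posterior: Beta(3+3, 1+46) = Beta(6, 47).
Mode = (6−1)/(6+47−2) = 5/51 = 0.098.
Mean = 6/(6+47) = 6/53 = 0.113.
Right-skewed posterior ⇒ mode < mean.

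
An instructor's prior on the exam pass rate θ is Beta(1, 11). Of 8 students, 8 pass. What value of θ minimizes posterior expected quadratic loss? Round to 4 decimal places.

Posterior: Beta(1+8, 11+0) = Beta(9, 11).
Mode = (9−1)/(9+11−2) = 8/18 = 0.4444.
Mean = 9/(9+11) = 9/20 = 0.4500.
Quadratic loss ⇒ the optimal estimator is the posterior mean.

0.4500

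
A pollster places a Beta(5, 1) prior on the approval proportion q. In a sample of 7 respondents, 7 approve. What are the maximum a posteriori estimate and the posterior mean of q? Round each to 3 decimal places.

Posterior: Beta(5+7, 1+0) = Beta(12, 1).
Since β = 1 ≤ 1 and α > 1, the Beta density is monotone increasing on [0,1]; the mode is at 1.
Mean = 12/(12+1) = 0.923.

q_MAP = 1.000, E[q|data] = 0.923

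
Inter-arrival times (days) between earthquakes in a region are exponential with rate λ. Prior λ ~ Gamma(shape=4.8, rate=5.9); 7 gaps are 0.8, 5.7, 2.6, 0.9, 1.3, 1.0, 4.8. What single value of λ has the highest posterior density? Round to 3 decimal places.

Σ times = 17.1. Posterior: Gamma(shape = 4.8+7 = 11.8, rate = 5.9+17.1 = 23.0).
Mode = (α−1)/β = 10.8/23.0 = 0.470.
Mean = α/β = 11.8/23.0 = 0.513.
This is the posterior mode — the MAP estimate.

0.470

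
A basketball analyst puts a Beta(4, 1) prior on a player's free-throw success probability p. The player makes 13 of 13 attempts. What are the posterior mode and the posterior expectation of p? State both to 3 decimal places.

Posterior: Beta(4+13, 1+0) = Beta(17, 1).
Since β = 1 ≤ 1 and α > 1, the Beta density is monotone increasing on [0,1]; the mode is at 1.
Mean = 17/(17+1) = 0.944.

MAP = 1.000, posterior mean = 0.944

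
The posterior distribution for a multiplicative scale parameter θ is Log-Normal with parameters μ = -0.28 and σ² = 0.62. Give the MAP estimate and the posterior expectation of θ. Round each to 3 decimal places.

θ_MAP = 0.407, E[θ|data] = 1.030

Mode = exp(μ − σ²) = exp(-0.90) = 0.407.
Mean = exp(μ + σ²/2) = exp(0.030) = 1.030.
The mean is pulled above the mode by the posterior's right skew.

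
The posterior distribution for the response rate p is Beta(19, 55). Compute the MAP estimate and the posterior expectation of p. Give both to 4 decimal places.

Mode = (19−1)/(19+55−2) = 18/72 = 0.2500.
Mean = 19/(19+55) = 19/74 = 0.2568.
Mean > mode: the posterior has a right tail.

MAP: 0.2500. Posterior mean: 0.2568.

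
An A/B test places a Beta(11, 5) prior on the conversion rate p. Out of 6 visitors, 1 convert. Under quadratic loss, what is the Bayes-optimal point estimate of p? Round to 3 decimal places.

0.545

Posterior: Beta(11+1, 5+5) = Beta(12, 10).
Mode = (12−1)/(12+10−2) = 11/20 = 0.550.
Mean = 12/(12+10) = 12/22 = 0.545.
Quadratic loss ⇒ the optimal estimator is the posterior mean.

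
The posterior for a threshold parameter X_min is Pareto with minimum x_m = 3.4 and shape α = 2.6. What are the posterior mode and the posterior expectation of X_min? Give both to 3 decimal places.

The Pareto density is strictly decreasing on [x_m, ∞), so the mode is x_m = 3.400.
Mean = α·x_m/(α−1) = 2.6·3.4/1.6 = 5.525.

posterior mode = 3.400, posterior expectation = 5.525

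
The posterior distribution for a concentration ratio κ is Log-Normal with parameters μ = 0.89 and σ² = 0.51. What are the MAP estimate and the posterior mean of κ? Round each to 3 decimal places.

MAP: 1.462. Posterior mean: 3.142.

Mode = exp(μ − σ²) = exp(0.38) = 1.462.
Mean = exp(μ + σ²/2) = exp(1.145) = 3.142.
Mean > mode: the posterior has a right tail.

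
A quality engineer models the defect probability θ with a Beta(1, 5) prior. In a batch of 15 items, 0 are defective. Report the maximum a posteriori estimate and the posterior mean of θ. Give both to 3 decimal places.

MAP = 0.000, posterior mean = 0.048

Posterior: Beta(1+0, 5+15) = Beta(1, 20).
Since α = 1 ≤ 1 and β > 1, the Beta density is monotone decreasing on [0,1]; the mode is at 0.
Mean = 1/(1+20) = 0.048.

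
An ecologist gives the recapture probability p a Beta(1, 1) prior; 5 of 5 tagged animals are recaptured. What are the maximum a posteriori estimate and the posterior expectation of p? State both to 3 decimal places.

MAP = 1.000; posterior mean = 0.857

Posterior: Beta(1+5, 1+0) = Beta(6, 1).
Since β = 1 ≤ 1 and α > 1, the Beta density is monotone increasing on [0,1]; the mode is at 1.
Mean = 6/(6+1) = 0.857.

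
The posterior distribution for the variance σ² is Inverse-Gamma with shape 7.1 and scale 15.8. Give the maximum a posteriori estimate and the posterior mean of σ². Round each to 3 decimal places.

Mode = β/(α+1) = 15.8/8.1 = 1.951.
Mean = β/(α−1) = 15.8/6.1 = 2.590.
The mean is pulled above the mode by the posterior's right skew.

MAP: 1.951. Posterior mean: 2.590.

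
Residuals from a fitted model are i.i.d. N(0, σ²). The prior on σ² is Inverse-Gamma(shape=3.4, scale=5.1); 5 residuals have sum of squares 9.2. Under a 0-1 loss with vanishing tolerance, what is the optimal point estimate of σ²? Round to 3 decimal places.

1.406

Posterior: Inverse-Gamma(shape = 3.4+5/2 = 5.9, scale = 5.1+9.2/2 = 9.7).
Mode = β/(α+1) = 9.7/6.9 = 1.406.
Mean = β/(α−1) = 9.7/4.9 = 1.980.
This is the posterior mode — the MAP estimate.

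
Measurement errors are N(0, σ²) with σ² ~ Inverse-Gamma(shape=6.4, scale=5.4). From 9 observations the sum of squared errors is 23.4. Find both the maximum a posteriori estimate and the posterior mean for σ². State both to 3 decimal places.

σ²_MAP = 1.437, E[σ²|data] = 1.727

Posterior: Inverse-Gamma(shape = 6.4+9/2 = 10.9, scale = 5.4+23.4/2 = 17.1).
Mode = β/(α+1) = 17.1/11.9 = 1.437.
Mean = β/(α−1) = 17.1/9.9 = 1.727.
Right-skewed posterior ⇒ mode < mean.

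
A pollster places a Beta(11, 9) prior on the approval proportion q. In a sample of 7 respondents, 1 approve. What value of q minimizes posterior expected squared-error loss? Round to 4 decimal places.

Posterior: Beta(11+1, 9+6) = Beta(12, 15).
Mode = (12−1)/(12+15−2) = 11/25 = 0.4400.
Mean = 12/(12+15) = 12/27 = 0.4444.
Squared-error loss ⇒ the optimal estimator is the posterior mean.

0.4444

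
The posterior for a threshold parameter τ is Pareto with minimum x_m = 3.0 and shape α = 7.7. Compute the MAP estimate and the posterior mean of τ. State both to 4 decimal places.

MAP = 3.0000, posterior mean = 3.4478

The Pareto density is strictly decreasing on [x_m, ∞), so the mode is x_m = 3.0000.
Mean = α·x_m/(α−1) = 7.7·3.0/6.7 = 3.4478.
Right-skewed posterior ⇒ mode < mean.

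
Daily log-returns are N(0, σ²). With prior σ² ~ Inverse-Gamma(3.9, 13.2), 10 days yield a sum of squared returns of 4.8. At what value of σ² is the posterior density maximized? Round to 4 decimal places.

1.5758

Posterior: Inverse-Gamma(shape = 3.9+10/2 = 8.9, scale = 13.2+4.8/2 = 15.6).
Mode = β/(α+1) = 15.6/9.9 = 1.5758.
Mean = β/(α−1) = 15.6/7.9 = 1.9747.
This is the posterior mode — the MAP estimate.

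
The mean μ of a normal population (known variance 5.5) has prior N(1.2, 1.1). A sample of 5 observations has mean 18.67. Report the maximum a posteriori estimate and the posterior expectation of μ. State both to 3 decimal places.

Posterior for μ is Normal. Precision-weighted mean: (1/1.1·1.2 + 5/5.5·18.67) / (1/1.1 + 5/5.5) = 9.935.
A Normal posterior is symmetric, so mode = mean.

μ_MAP = 9.935, E[μ|data] = 9.935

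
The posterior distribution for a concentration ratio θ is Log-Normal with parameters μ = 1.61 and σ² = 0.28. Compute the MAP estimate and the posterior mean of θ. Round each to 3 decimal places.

Mode = exp(μ − σ²) = exp(1.33) = 3.781.
Mean = exp(μ + σ²/2) = exp(1.750) = 5.755.

MAP: 3.781. Posterior mean: 5.755.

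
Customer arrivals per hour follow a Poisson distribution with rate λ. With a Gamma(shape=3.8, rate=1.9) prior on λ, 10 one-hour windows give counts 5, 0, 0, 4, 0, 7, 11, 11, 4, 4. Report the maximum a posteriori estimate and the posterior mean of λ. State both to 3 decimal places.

Σ counts = 46. Posterior: Gamma(shape = 3.8+46 = 49.8, rate = 1.9+10 = 11.9).
Mode = (α−1)/β = 48.8/11.9 = 4.101.
Mean = α/β = 49.8/11.9 = 4.185.
Mean > mode: the posterior has a right tail.

MAP = 4.101, posterior mean = 4.185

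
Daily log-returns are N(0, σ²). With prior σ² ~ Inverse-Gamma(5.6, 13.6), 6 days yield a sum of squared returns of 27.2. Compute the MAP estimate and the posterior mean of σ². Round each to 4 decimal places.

Posterior: Inverse-Gamma(shape = 5.6+6/2 = 8.6, scale = 13.6+27.2/2 = 27.2).
Mode = β/(α+1) = 27.2/9.6 = 2.8333.
Mean = β/(α−1) = 27.2/7.6 = 3.5789.

MAP estimate = 2.8333, posterior mean = 3.5789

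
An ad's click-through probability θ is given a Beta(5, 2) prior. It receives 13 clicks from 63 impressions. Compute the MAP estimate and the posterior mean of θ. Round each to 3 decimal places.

MAP: 0.250. Posterior mean: 0.257.

Posterior: Beta(5+13, 2+50) = Beta(18, 52).
Mode = (18−1)/(18+52−2) = 17/68 = 0.250.
Mean = 18/(18+52) = 18/70 = 0.257.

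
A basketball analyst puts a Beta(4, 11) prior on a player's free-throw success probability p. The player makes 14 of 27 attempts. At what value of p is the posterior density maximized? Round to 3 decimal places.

0.425

Posterior: Beta(4+14, 11+13) = Beta(18, 24).
Mode = (18−1)/(18+24−2) = 17/40 = 0.425.
Mean = 18/(18+24) = 18/42 = 0.429.
This is the posterior mode — the MAP estimate.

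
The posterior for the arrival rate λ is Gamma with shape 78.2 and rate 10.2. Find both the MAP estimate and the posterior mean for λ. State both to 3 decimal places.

Mode = (α−1)/β = 77.2/10.2 = 7.569.
Mean = α/β = 78.2/10.2 = 7.667.

MAP: 7.569. Posterior mean: 7.667.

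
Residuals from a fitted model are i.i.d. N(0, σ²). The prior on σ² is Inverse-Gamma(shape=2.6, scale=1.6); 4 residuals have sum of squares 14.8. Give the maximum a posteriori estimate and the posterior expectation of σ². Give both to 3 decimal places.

Posterior: Inverse-Gamma(shape = 2.6+4/2 = 4.6, scale = 1.6+14.8/2 = 9.0).
Mode = β/(α+1) = 9.0/5.6 = 1.607.
Mean = β/(α−1) = 9.0/3.6 = 2.500.
The mean is pulled above the mode by the posterior's right skew.

maximum a posteriori estimate = 1.607, posterior expectation = 2.500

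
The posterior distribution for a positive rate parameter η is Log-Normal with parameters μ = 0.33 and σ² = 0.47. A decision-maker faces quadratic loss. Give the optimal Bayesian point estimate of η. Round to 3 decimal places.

1.759

Mode = exp(μ − σ²) = exp(-0.14) = 0.869.
Mean = exp(μ + σ²/2) = exp(0.565) = 1.759.
Quadratic loss ⇒ the optimal estimator is the posterior mean.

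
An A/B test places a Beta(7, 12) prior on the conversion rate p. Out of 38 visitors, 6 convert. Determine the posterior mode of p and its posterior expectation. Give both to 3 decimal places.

Posterior: Beta(7+6, 12+32) = Beta(13, 44).
Mode = (13−1)/(13+44−2) = 12/55 = 0.218.
Mean = 13/(13+44) = 13/57 = 0.228.

posterior mode = 0.218, posterior expectation = 0.228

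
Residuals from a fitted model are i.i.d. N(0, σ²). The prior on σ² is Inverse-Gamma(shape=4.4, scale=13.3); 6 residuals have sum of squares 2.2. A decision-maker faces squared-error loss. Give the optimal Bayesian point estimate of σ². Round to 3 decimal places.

2.250

Posterior: Inverse-Gamma(shape = 4.4+6/2 = 7.4, scale = 13.3+2.2/2 = 14.4).
Mode = β/(α+1) = 14.4/8.4 = 1.714.
Mean = β/(α−1) = 14.4/6.4 = 2.250.
Squared-error loss ⇒ the optimal estimator is the posterior mean.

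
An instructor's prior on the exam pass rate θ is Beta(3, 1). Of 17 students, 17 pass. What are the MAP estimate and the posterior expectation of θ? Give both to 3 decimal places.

Posterior: Beta(3+17, 1+0) = Beta(20, 1).
Since β = 1 ≤ 1 and α > 1, the Beta density is monotone increasing on [0,1]; the mode is at 1.
Mean = 20/(20+1) = 0.952.
The posterior is left-skewed, so the mode exceeds the mean.

MAP: 1.000. Posterior mean: 0.952.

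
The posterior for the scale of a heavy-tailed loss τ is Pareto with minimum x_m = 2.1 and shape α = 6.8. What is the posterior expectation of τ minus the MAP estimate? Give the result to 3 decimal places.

The Pareto density is strictly decreasing on [x_m, ∞), so the mode is x_m = 2.100.
Mean = α·x_m/(α−1) = 6.8·2.1/5.8 = 2.462.
Difference = 2.462 − 2.100 = 0.362.

0.362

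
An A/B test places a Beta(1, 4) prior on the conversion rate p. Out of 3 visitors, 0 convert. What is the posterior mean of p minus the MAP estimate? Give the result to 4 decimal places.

0.1250

Posterior: Beta(1+0, 4+3) = Beta(1, 7).
Since α = 1 ≤ 1 and β > 1, the Beta density is monotone decreasing on [0,1]; the mode is at 0.
Mean = 1/(1+7) = 0.1250.
Difference = 0.1250 − 0.0000 = 0.1250.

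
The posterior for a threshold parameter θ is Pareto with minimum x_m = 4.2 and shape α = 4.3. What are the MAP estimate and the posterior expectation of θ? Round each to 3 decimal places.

MAP = 4.200; posterior mean = 5.473

The Pareto density is strictly decreasing on [x_m, ∞), so the mode is x_m = 4.200.
Mean = α·x_m/(α−1) = 4.3·4.2/3.3 = 5.473.
The posterior is right-skewed, so the mean exceeds the mode.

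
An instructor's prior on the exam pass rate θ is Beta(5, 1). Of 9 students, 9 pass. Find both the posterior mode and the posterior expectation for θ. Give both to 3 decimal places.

Posterior: Beta(5+9, 1+0) = Beta(14, 1).
Since β = 1 ≤ 1 and α > 1, the Beta density is monotone increasing on [0,1]; the mode is at 1.
Mean = 14/(14+1) = 0.933.

MAP = 1.000; posterior mean = 0.933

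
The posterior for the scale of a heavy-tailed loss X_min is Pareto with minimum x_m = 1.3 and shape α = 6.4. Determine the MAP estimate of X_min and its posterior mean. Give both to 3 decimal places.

MAP = 1.300, posterior mean = 1.541

The Pareto density is strictly decreasing on [x_m, ∞), so the mode is x_m = 1.300.
Mean = α·x_m/(α−1) = 6.4·1.3/5.4 = 1.541.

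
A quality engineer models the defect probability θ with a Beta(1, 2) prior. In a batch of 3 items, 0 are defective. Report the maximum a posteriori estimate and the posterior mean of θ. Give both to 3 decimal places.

Posterior: Beta(1+0, 2+3) = Beta(1, 5).
Since α = 1 ≤ 1 and β > 1, the Beta density is monotone decreasing on [0,1]; the mode is at 0.
Mean = 1/(1+5) = 0.167.

MAP: 0.000. Posterior mean: 0.167.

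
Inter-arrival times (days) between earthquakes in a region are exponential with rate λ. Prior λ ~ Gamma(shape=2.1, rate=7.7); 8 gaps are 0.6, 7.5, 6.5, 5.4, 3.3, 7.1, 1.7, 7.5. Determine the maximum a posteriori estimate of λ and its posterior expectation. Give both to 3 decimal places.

Σ times = 39.6. Posterior: Gamma(shape = 2.1+8 = 10.1, rate = 7.7+39.6 = 47.3).
Mode = (α−1)/β = 9.1/47.3 = 0.192.
Mean = α/β = 10.1/47.3 = 0.214.

MAP = 0.192, posterior mean = 0.214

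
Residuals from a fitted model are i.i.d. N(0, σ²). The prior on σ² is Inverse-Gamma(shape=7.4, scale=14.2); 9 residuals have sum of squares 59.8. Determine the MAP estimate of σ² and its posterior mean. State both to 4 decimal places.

Posterior: Inverse-Gamma(shape = 7.4+9/2 = 11.9, scale = 14.2+59.8/2 = 44.1).
Mode = β/(α+1) = 44.1/12.9 = 3.4186.
Mean = β/(α−1) = 44.1/10.9 = 4.0459.

σ²_MAP = 3.4186, E[σ²|data] = 4.0459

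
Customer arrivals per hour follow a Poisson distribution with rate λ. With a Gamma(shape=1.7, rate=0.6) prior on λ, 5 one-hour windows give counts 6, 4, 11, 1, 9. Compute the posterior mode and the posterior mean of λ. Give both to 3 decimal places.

MAP = 5.661, posterior mean = 5.839

Σ counts = 31. Posterior: Gamma(shape = 1.7+31 = 32.7, rate = 0.6+5 = 5.6).
Mode = (α−1)/β = 31.7/5.6 = 5.661.
Mean = α/β = 32.7/5.6 = 5.839.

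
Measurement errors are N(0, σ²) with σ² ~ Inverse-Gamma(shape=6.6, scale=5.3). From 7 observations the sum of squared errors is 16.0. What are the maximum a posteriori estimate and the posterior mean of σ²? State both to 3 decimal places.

Posterior: Inverse-Gamma(shape = 6.6+7/2 = 10.1, scale = 5.3+16.0/2 = 13.3).
Mode = β/(α+1) = 13.3/11.1 = 1.198.
Mean = β/(α−1) = 13.3/9.1 = 1.462.
The mean is pulled above the mode by the posterior's right skew.

MAP: 1.198. Posterior mean: 1.462.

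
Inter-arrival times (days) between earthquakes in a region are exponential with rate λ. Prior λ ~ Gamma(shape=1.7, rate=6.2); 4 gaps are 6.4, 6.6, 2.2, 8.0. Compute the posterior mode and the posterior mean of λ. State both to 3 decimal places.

posterior mode = 0.160, posterior mean = 0.194

Σ times = 23.2. Posterior: Gamma(shape = 1.7+4 = 5.7, rate = 6.2+23.2 = 29.4).
Mode = (α−1)/β = 4.7/29.4 = 0.160.
Mean = α/β = 5.7/29.4 = 0.194.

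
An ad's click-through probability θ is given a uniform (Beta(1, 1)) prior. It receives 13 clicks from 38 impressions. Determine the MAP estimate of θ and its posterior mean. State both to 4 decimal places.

Posterior: Beta(1+13, 1+25) = Beta(14, 26).
Mode = (14−1)/(14+26−2) = 13/38 = 0.3421.
With a flat prior the MAP equals the MLE, 13/38.
Mean = 14/(14+26) = 14/40 = 0.3500.

MAP: 0.3421. Posterior mean: 0.3500.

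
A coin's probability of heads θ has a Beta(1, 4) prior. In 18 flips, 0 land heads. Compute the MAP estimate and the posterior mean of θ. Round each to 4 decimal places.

MAP = 0.0000; posterior mean = 0.0435

Posterior: Beta(1+0, 4+18) = Beta(1, 22).
Since α = 1 ≤ 1 and β > 1, the Beta density is monotone decreasing on [0,1]; the mode is at 0.
Mean = 1/(1+22) = 0.0435.
The posterior is right-skewed, so the mean exceeds the mode.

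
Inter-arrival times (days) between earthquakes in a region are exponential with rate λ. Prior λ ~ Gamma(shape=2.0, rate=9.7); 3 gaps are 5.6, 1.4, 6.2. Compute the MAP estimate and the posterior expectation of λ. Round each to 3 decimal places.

MAP estimate = 0.175, posterior expectation = 0.218

Σ times = 13.2. Posterior: Gamma(shape = 2.0+3 = 5.0, rate = 9.7+13.2 = 22.9).
Mode = (α−1)/β = 4.0/22.9 = 0.175.
Mean = α/β = 5.0/22.9 = 0.218.
The posterior is right-skewed, so the mean exceeds the mode.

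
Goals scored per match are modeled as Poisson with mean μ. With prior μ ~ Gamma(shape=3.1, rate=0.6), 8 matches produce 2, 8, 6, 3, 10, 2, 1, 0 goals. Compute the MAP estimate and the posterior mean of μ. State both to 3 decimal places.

μ_MAP = 3.965, E[μ|data] = 4.081

Σ counts = 32. Posterior: Gamma(shape = 3.1+32 = 35.1, rate = 0.6+8 = 8.6).
Mode = (α−1)/β = 34.1/8.6 = 3.965.
Mean = α/β = 35.1/8.6 = 4.081.
Right-skewed posterior ⇒ mode < mean.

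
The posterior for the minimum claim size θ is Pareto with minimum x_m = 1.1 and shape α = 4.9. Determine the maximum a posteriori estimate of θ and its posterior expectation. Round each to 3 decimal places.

θ_MAP = 1.100, E[θ|data] = 1.382

The Pareto density is strictly decreasing on [x_m, ∞), so the mode is x_m = 1.100.
Mean = α·x_m/(α−1) = 4.9·1.1/3.9 = 1.382.
Mean > mode: the posterior has a right tail.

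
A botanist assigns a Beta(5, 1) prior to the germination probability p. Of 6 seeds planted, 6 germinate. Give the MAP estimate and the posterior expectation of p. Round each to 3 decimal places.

MAP = 1.000; posterior mean = 0.917

Posterior: Beta(5+6, 1+0) = Beta(11, 1).
Since β = 1 ≤ 1 and α > 1, the Beta density is monotone increasing on [0,1]; the mode is at 1.
Mean = 11/(11+1) = 0.917.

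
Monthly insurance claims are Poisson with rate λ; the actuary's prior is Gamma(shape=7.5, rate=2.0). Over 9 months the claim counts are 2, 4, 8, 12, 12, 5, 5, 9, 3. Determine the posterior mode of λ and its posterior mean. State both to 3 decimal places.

MAP = 6.045; posterior mean = 6.136

Σ counts = 60. Posterior: Gamma(shape = 7.5+60 = 67.5, rate = 2.0+9 = 11.0).
Mode = (α−1)/β = 66.5/11.0 = 6.045.
Mean = α/β = 67.5/11.0 = 6.136.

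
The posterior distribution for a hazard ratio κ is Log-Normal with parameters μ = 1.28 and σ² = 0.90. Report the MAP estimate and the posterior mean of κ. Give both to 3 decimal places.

Mode = exp(μ − σ²) = exp(0.38) = 1.462.
Mean = exp(μ + σ²/2) = exp(1.730) = 5.641.
The posterior is right-skewed, so the mean exceeds the mode.

MAP estimate = 1.462, posterior mean = 5.641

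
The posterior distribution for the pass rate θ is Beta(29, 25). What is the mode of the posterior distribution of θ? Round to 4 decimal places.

Mode = (29−1)/(29+25−2) = 28/52 = 0.5385.
Mean = 29/(29+25) = 29/54 = 0.5370.
This is the posterior mode — the MAP estimate.

0.5385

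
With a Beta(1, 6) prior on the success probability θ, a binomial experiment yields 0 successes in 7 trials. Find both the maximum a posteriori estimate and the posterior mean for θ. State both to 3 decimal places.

Posterior: Beta(1+0, 6+7) = Beta(1, 13).
Since α = 1 ≤ 1 and β > 1, the Beta density is monotone decreasing on [0,1]; the mode is at 0.
Mean = 1/(1+13) = 0.071.

maximum a posteriori estimate = 0.000, posterior mean = 0.071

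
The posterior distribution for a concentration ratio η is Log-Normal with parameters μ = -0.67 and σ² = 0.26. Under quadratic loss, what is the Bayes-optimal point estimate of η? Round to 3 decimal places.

Mode = exp(μ − σ²) = exp(-0.93) = 0.395.
Mean = exp(μ + σ²/2) = exp(-0.540) = 0.583.
Quadratic loss ⇒ the optimal estimator is the posterior mean.

0.583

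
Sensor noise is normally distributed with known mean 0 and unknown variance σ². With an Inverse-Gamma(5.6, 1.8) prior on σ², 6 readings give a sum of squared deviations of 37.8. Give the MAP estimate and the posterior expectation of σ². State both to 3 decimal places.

Posterior: Inverse-Gamma(shape = 5.6+6/2 = 8.6, scale = 1.8+37.8/2 = 20.7).
Mode = β/(α+1) = 20.7/9.6 = 2.156.
Mean = β/(α−1) = 20.7/7.6 = 2.724.

σ²_MAP = 2.156, E[σ²|data] = 2.724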